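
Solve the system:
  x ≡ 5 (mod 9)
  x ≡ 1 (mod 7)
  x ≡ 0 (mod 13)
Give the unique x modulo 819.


Moduli 9, 7, 13 are pairwise coprime; by CRT there is a unique solution modulo M = 9 · 7 · 13 = 819.
Solve pairwise, accumulating the modulus:
  Start with x ≡ 5 (mod 9).
  Combine with x ≡ 1 (mod 7): since gcd(9, 7) = 1, we get a unique residue mod 63.
    Write x = 5 + 9·t and substitute into x ≡ 1 (mod 7): 9·t ≡ 1 − 5 = -4 (mod 7).
    Reduce coefficients mod 7: 2·t ≡ 3 (mod 7).
    The inverse of 2 mod 7 is 4 (since 2·4 = 8 = 1·7 + 1), so t ≡ 4·3 = 12 ≡ 5 (mod 7).
    Then x = 5 + 9·5 = 50, valid modulo lcm(9, 7) = 63: x ≡ 50 (mod 63).
  Combine with x ≡ 0 (mod 13): since gcd(63, 13) = 1, we get a unique residue mod 819.
    Write x = 50 + 63·t and substitute into x ≡ 0 (mod 13): 63·t ≡ 0 − 50 = -50 (mod 13).
    Reduce coefficients mod 13: 11·t ≡ 2 (mod 13).
    The inverse of 11 mod 13 is 6 (since 11·6 = 66 = 5·13 + 1), so t ≡ 6·2 = 12 ≡ 12 (mod 13).
    Then x = 50 + 63·12 = 806, valid modulo lcm(63, 13) = 819: x ≡ 806 (mod 819).
Verify: 806 mod 9 = 5 ✓, 806 mod 7 = 1 ✓, 806 mod 13 = 0 ✓.

x ≡ 806 (mod 819).


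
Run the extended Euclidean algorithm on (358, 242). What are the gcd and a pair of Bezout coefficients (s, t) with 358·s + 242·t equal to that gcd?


Euclidean algorithm on (358, 242) — divide until remainder is 0:
  358 = 1 · 242 + 116
  242 = 2 · 116 + 10
  116 = 11 · 10 + 6
  10 = 1 · 6 + 4
  6 = 1 · 4 + 2
  4 = 2 · 2 + 0
gcd(358, 242) = 2.
Track Bezout coefficients alongside the remainders: start with r₀ = 358 = a·1 + b·0 (s = 1, t = 0) and r₁ = 242 = a·0 + b·1 (s = 0, t = 1); each new remainder r_{k+1} = r_{k-1} − q_k·r_k inherits s_{k+1} = s_{k-1} − q_k·s_k, t_{k+1} = t_{k-1} − q_k·t_k, so r_k = a·s_k + b·t_k at every step:
  q = 1: r = 116, s = 1 − 1·0 = 1, t = 0 − 1·1 = -1  (check: 358·1 + 242·(-1) = 116)
  q = 2: r = 10, s = 0 − 2·1 = -2, t = 1 − 2·(-1) = 3  (check: 358·(-2) + 242·3 = 10)
  q = 11: r = 6, s = 1 − 11·(-2) = 23, t = -1 − 11·3 = -34  (check: 358·23 + 242·(-34) = 6)
  q = 1: r = 4, s = -2 − 1·23 = -25, t = 3 − 1·(-34) = 37  (check: 358·(-25) + 242·37 = 4)
  q = 1: r = 2, s = 23 − 1·(-25) = 48, t = -34 − 1·37 = -71  (check: 358·48 + 242·(-71) = 2)
The row with r = 2 (the gcd) gives the Bezout coefficients s = 48, t = -71.
Result: 358 · (48) + 242 · (-71) = 2.

gcd(358, 242) = 2; s = 48, t = -71 (check: 358·48 + 242·(-71) = 2).


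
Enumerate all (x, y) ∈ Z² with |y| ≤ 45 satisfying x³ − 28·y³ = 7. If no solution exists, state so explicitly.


The equation is x³ - 28y³ = 7. For fixed y, x³ = 28·y³ + 7, so a solution requires the RHS to be a perfect cube.
Strategy: iterate y from -45 to 45, compute RHS = 28·y³ + 7, and check whether it is a (positive or negative) perfect cube.
Check small values of y:
  y = 0: RHS = 7 is not a perfect cube.
  y = 1: RHS = 35 is not a perfect cube.
  y = -1: RHS = -21 is not a perfect cube.
  y = 2: RHS = 231 is not a perfect cube.
  y = -2: RHS = -217 is not a perfect cube.
  y = 3: RHS = 763 is not a perfect cube.
  y = -3: RHS = -749 is not a perfect cube.
Continuing the search up to |y| = 45 finds no solutions either.
No (x, y) in the scanned range satisfies the equation.

No integer solutions with |y| ≤ 45.


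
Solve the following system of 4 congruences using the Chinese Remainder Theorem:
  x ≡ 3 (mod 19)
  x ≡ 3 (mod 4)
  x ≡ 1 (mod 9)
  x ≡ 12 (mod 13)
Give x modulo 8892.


Product of moduli M = 19 · 4 · 9 · 13 = 8892.
Merge one congruence at a time:
  Start: x ≡ 3 (mod 19).
  Combine with x ≡ 3 (mod 4); new modulus lcm = 76.
    Write x = 3 + 19·t and substitute into x ≡ 3 (mod 4): 19·t ≡ 3 − 3 = 0 (mod 4).
    Reduce coefficients mod 4: 3·t ≡ 0 (mod 4).
    The inverse of 3 mod 4 is 3 (since 3·3 = 9 = 2·4 + 1), so t ≡ 3·0 = 0 ≡ 0 (mod 4).
    Then x = 3 + 19·0 = 3, valid modulo lcm(19, 4) = 76: x ≡ 3 (mod 76).
  Combine with x ≡ 1 (mod 9); new modulus lcm = 684.
    Write x = 3 + 76·t and substitute into x ≡ 1 (mod 9): 76·t ≡ 1 − 3 = -2 (mod 9).
    Reduce coefficients mod 9: 4·t ≡ 7 (mod 9).
    The inverse of 4 mod 9 is 7 (since 4·7 = 28 = 3·9 + 1), so t ≡ 7·7 = 49 ≡ 4 (mod 9).
    Then x = 3 + 76·4 = 307, valid modulo lcm(76, 9) = 684: x ≡ 307 (mod 684).
  Combine with x ≡ 12 (mod 13); new modulus lcm = 8892.
    Write x = 307 + 684·t and substitute into x ≡ 12 (mod 13): 684·t ≡ 12 − 307 = -295 (mod 13).
    Reduce coefficients mod 13: 8·t ≡ 4 (mod 13).
    The inverse of 8 mod 13 is 5 (since 8·5 = 40 = 3·13 + 1), so t ≡ 5·4 = 20 ≡ 7 (mod 13).
    Then x = 307 + 684·7 = 5095, valid modulo lcm(684, 13) = 8892: x ≡ 5095 (mod 8892).
Verify against each original: 5095 mod 19 = 3, 5095 mod 4 = 3, 5095 mod 9 = 1, 5095 mod 13 = 12.

x ≡ 5095 (mod 8892).


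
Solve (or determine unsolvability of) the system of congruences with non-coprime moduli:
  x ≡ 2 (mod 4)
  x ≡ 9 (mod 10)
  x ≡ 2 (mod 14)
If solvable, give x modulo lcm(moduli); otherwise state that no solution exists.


Moduli 4, 10, 14 are not pairwise coprime, so CRT works modulo lcm(m_i) when all pairwise compatibility conditions hold.
Pairwise compatibility: gcd(m_i, m_j) must divide a_i - a_j for every pair.
Merge one congruence at a time:
  Start: x ≡ 2 (mod 4).
  Combine with x ≡ 9 (mod 10): gcd(4, 10) = 2, and 9 - 2 = 7 is NOT divisible by 2.
    ⇒ system is inconsistent (no integer solution).

No solution (the system is inconsistent).


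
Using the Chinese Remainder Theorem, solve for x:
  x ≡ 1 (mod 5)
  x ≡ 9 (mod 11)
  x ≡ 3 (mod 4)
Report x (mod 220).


Moduli 5, 11, 4 are pairwise coprime; by CRT there is a unique solution modulo M = 5 · 11 · 4 = 220.
Solve pairwise, accumulating the modulus:
  Start with x ≡ 1 (mod 5).
  Combine with x ≡ 9 (mod 11): since gcd(5, 11) = 1, we get a unique residue mod 55.
    Write x = 1 + 5·t and substitute into x ≡ 9 (mod 11): 5·t ≡ 9 − 1 = 8 (mod 11).
    The inverse of 5 mod 11 is 9 (since 5·9 = 45 = 4·11 + 1), so t ≡ 9·8 = 72 ≡ 6 (mod 11).
    Then x = 1 + 5·6 = 31, valid modulo lcm(5, 11) = 55: x ≡ 31 (mod 55).
  Combine with x ≡ 3 (mod 4): since gcd(55, 4) = 1, we get a unique residue mod 220.
    Write x = 31 + 55·t and substitute into x ≡ 3 (mod 4): 55·t ≡ 3 − 31 = -28 (mod 4).
    Reduce coefficients mod 4: 3·t ≡ 0 (mod 4).
    The inverse of 3 mod 4 is 3 (since 3·3 = 9 = 2·4 + 1), so t ≡ 3·0 = 0 ≡ 0 (mod 4).
    Then x = 31 + 55·0 = 31, valid modulo lcm(55, 4) = 220: x ≡ 31 (mod 220).
Verify: 31 mod 5 = 1 ✓, 31 mod 11 = 9 ✓, 31 mod 4 = 3 ✓.

x ≡ 31 (mod 220).


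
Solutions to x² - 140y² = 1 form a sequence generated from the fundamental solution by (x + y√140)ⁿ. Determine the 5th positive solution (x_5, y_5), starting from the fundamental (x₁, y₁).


Step 1: Find the fundamental solution (x₁, y₁) of x² - 140y² = 1.
  Expand √140 as a continued fraction. a₀ = ⌊√140⌋ = 11; iterate m_{k+1} = d_k·a_k − m_k, d_{k+1} = (140 − m_{k+1}²)/d_k, a_{k+1} = ⌊(a₀ + m_{k+1})/d_{k+1}⌋ (starting m₀ = 0, d₀ = 1), with convergents p_k = a_k·p_{k-1} + p_{k-2}, q_k = a_k·q_{k-1} + q_{k-2} (p₋₁ = 1, q₋₁ = 0):
  k = 0: a₀ = 11; p₀/q₀ = 11/1; p₀² − 140·q₀² = 121 − 140 = -19.
  k = 1: m = 11, d = 19, a = ⌊(11 + 11)/19⌋ = 1; p/q = (1·11 + 1)/(1·1 + 0) = 12/1; p² − 140·q² = 144 − 140 = 4.
  k = 2: m = 8, d = 4, a = ⌊(11 + 8)/4⌋ = 4; p/q = (4·12 + 11)/(4·1 + 1) = 59/5; p² − 140·q² = 3481 − 3500 = -19.
  k = 3: m = 8, d = 19, a = ⌊(11 + 8)/19⌋ = 1; p/q = (1·59 + 12)/(1·5 + 1) = 71/6; p² − 140·q² = 5041 − 5040 = 1.
  The first convergent with p² − 140·q² = 1 gives the fundamental solution (x₁, y₁) = (71, 6).
Step 2: Apply the recurrence (x_{n+1}, y_{n+1}) = (x₁x_n + 140y₁y_n, x₁y_n + y₁x_n) repeatedly.
  From (x_1, y_1) = (71, 6): x_2 = 71·71 + 140·6·6 = 10081; y_2 = 71·6 + 6·71 = 852.
  From (x_2, y_2) = (10081, 852): x_3 = 71·10081 + 140·6·852 = 1431431; y_3 = 71·852 + 6·10081 = 120978.
  From (x_3, y_3) = (1431431, 120978): x_4 = 71·1431431 + 140·6·120978 = 203253121; y_4 = 71·120978 + 6·1431431 = 17178024.
  From (x_4, y_4) = (203253121, 17178024): x_5 = 71·203253121 + 140·6·17178024 = 28860511751; y_5 = 71·17178024 + 6·203253121 = 2439158430.
Step 3: Verify x_5² - 140·y_5² = 832929138529609086001 - 832929138529609086000 = 1 (should be 1). ✓

(x_1, y_1) = (71, 6); (x_5, y_5) = (28860511751, 2439158430).


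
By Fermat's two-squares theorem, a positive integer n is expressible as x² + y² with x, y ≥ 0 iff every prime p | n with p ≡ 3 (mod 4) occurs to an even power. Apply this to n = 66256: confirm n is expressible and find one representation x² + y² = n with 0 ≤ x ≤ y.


Step 1: Factor n = 66256 = 2^4 · 41 · 101.
Step 2: Check the mod-4 condition on each prime factor: 2 = 2 (special); 41 ≡ 1 (mod 4), exponent 1; 101 ≡ 1 (mod 4), exponent 1.
All primes ≡ 3 (mod 4) appear to even exponent (or don't appear), so by the two-squares theorem n IS expressible as a sum of two squares.
Step 3: Build a representation. Group n = k² · m with k = 4 and m = 41 · 101 = 4141 (a product of primes ≡ 1 (mod 4)); a representation of m scales to one of n via (k·x)² + (k·y)² = k²(x² + y²). Each prime p ≡ 1 (mod 4) is itself a sum of two squares; find a² by testing p − a² for a perfect square:
  41: 41 − 1² = 40, 41 − 2² = 37, 41 − 3² = 32, 41 − 4² = 25 = 5² ⇒ 41 = 4² + 5².
  101: 101 − 1² = 100 = 10² ⇒ 101 = 1² + 10².
  Combine using the Brahmagupta–Fibonacci identity (a² + b²)(c² + d²) = (ac − bd)² + (ad + bc)² = (ac + bd)² + (ad − bc)²:
  41 · 101 = 4141: from (4² + 5²)(1² + 10²), take (4·1 − 5·10, 4·10 + 5·1) = (4 − 50, 40 + 5) = (-46, 45); dropping signs (only squares matter) gives (46, 45); check 46² + 45² = 2116 + 2025 = 4141 ✓.
  Scale by k = 4: (4·46, 4·45) = (184, 180).
Step 4: Order so x ≤ y and verify: 180² + 184² = 32400 + 33856 = 66256 = n. ✓

n = 66256 = 180² + 184² (one valid representation with x ≤ y).


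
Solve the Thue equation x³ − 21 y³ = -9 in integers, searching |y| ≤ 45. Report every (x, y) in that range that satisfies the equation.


The equation is x³ - 21y³ = -9. For fixed y, x³ = 21·y³ − 9, so a solution requires the RHS to be a perfect cube.
Strategy: iterate y from -45 to 45, compute RHS = 21·y³ − 9, and check whether it is a (positive or negative) perfect cube.
Check small values of y:
  y = 0: RHS = -9 is not a perfect cube.
  y = 1: RHS = 12 is not a perfect cube.
  y = -1: RHS = -30 is not a perfect cube.
  y = 2: RHS = 159 is not a perfect cube.
  y = -2: RHS = -177 is not a perfect cube.
  y = 3: RHS = 558 is not a perfect cube.
  y = -3: RHS = -576 is not a perfect cube.
Continuing the search up to |y| = 45 finds no solutions either.
No (x, y) in the scanned range satisfies the equation.

No integer solutions with |y| ≤ 45.


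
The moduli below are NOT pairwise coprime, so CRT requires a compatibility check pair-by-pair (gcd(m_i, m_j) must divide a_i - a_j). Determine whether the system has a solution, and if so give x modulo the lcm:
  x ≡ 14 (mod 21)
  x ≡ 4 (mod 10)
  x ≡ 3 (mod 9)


Moduli 21, 10, 9 are not pairwise coprime, so CRT works modulo lcm(m_i) when all pairwise compatibility conditions hold.
Pairwise compatibility: gcd(m_i, m_j) must divide a_i - a_j for every pair.
Merge one congruence at a time:
  Start: x ≡ 14 (mod 21).
  Combine with x ≡ 4 (mod 10): gcd(21, 10) = 1; 4 - 14 = -10, which IS divisible by 1, so compatible.
    Write x = 14 + 21·t and substitute into x ≡ 4 (mod 10): 21·t ≡ 4 − 14 = -10 (mod 10).
    Reduce coefficients mod 10: 1·t ≡ 0 (mod 10).
    So t ≡ 0 (mod 10).
    Then x = 14 + 21·0 = 14, valid modulo lcm(21, 10) = 210: x ≡ 14 (mod 210).
  Combine with x ≡ 3 (mod 9): gcd(210, 9) = 3, and 3 - 14 = -11 is NOT divisible by 3.
    ⇒ system is inconsistent (no integer solution).

No solution (the system is inconsistent).


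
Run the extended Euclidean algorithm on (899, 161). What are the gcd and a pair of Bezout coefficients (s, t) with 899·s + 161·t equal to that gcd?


Euclidean algorithm on (899, 161) — divide until remainder is 0:
  899 = 5 · 161 + 94
  161 = 1 · 94 + 67
  94 = 1 · 67 + 27
  67 = 2 · 27 + 13
  27 = 2 · 13 + 1
  13 = 13 · 1 + 0
gcd(899, 161) = 1.
Track Bezout coefficients alongside the remainders: start with r₀ = 899 = a·1 + b·0 (s = 1, t = 0) and r₁ = 161 = a·0 + b·1 (s = 0, t = 1); each new remainder r_{k+1} = r_{k-1} − q_k·r_k inherits s_{k+1} = s_{k-1} − q_k·s_k, t_{k+1} = t_{k-1} − q_k·t_k, so r_k = a·s_k + b·t_k at every step:
  q = 5: r = 94, s = 1 − 5·0 = 1, t = 0 − 5·1 = -5  (check: 899·1 + 161·(-5) = 94)
  q = 1: r = 67, s = 0 − 1·1 = -1, t = 1 − 1·(-5) = 6  (check: 899·(-1) + 161·6 = 67)
  q = 1: r = 27, s = 1 − 1·(-1) = 2, t = -5 − 1·6 = -11  (check: 899·2 + 161·(-11) = 27)
  q = 2: r = 13, s = -1 − 2·2 = -5, t = 6 − 2·(-11) = 28  (check: 899·(-5) + 161·28 = 13)
  q = 2: r = 1, s = 2 − 2·(-5) = 12, t = -11 − 2·28 = -67  (check: 899·12 + 161·(-67) = 1)
The row with r = 1 (the gcd) gives the Bezout coefficients s = 12, t = -67.
Result: 899 · (12) + 161 · (-67) = 1.

gcd(899, 161) = 1; s = 12, t = -67 (check: 899·12 + 161·(-67) = 1).


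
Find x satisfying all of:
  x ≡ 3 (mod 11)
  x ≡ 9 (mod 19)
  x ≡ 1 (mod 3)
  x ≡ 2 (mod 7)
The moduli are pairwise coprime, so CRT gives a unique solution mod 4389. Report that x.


Product of moduli M = 11 · 19 · 3 · 7 = 4389.
Merge one congruence at a time:
  Start: x ≡ 3 (mod 11).
  Combine with x ≡ 9 (mod 19); new modulus lcm = 209.
    Write x = 3 + 11·t and substitute into x ≡ 9 (mod 19): 11·t ≡ 9 − 3 = 6 (mod 19).
    The inverse of 11 mod 19 is 7 (since 11·7 = 77 = 4·19 + 1), so t ≡ 7·6 = 42 ≡ 4 (mod 19).
    Then x = 3 + 11·4 = 47, valid modulo lcm(11, 19) = 209: x ≡ 47 (mod 209).
  Combine with x ≡ 1 (mod 3); new modulus lcm = 627.
    Write x = 47 + 209·t and substitute into x ≡ 1 (mod 3): 209·t ≡ 1 − 47 = -46 (mod 3).
    Reduce coefficients mod 3: 2·t ≡ 2 (mod 3).
    The inverse of 2 mod 3 is 2 (since 2·2 = 4 = 1·3 + 1), so t ≡ 2·2 = 4 ≡ 1 (mod 3).
    Then x = 47 + 209·1 = 256, valid modulo lcm(209, 3) = 627: x ≡ 256 (mod 627).
  Combine with x ≡ 2 (mod 7); new modulus lcm = 4389.
    Write x = 256 + 627·t and substitute into x ≡ 2 (mod 7): 627·t ≡ 2 − 256 = -254 (mod 7).
    Reduce coefficients mod 7: 4·t ≡ 5 (mod 7).
    The inverse of 4 mod 7 is 2 (since 4·2 = 8 = 1·7 + 1), so t ≡ 2·5 = 10 ≡ 3 (mod 7).
    Then x = 256 + 627·3 = 2137, valid modulo lcm(627, 7) = 4389: x ≡ 2137 (mod 4389).
Verify against each original: 2137 mod 11 = 3, 2137 mod 19 = 9, 2137 mod 3 = 1, 2137 mod 7 = 2.

x ≡ 2137 (mod 4389).


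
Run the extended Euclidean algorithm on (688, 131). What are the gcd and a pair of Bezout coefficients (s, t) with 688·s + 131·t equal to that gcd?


Euclidean algorithm on (688, 131) — divide until remainder is 0:
  688 = 5 · 131 + 33
  131 = 3 · 33 + 32
  33 = 1 · 32 + 1
  32 = 32 · 1 + 0
gcd(688, 131) = 1.
Track Bezout coefficients alongside the remainders: start with r₀ = 688 = a·1 + b·0 (s = 1, t = 0) and r₁ = 131 = a·0 + b·1 (s = 0, t = 1); each new remainder r_{k+1} = r_{k-1} − q_k·r_k inherits s_{k+1} = s_{k-1} − q_k·s_k, t_{k+1} = t_{k-1} − q_k·t_k, so r_k = a·s_k + b·t_k at every step:
  q = 5: r = 33, s = 1 − 5·0 = 1, t = 0 − 5·1 = -5  (check: 688·1 + 131·(-5) = 33)
  q = 3: r = 32, s = 0 − 3·1 = -3, t = 1 − 3·(-5) = 16  (check: 688·(-3) + 131·16 = 32)
  q = 1: r = 1, s = 1 − 1·(-3) = 4, t = -5 − 1·16 = -21  (check: 688·4 + 131·(-21) = 1)
The row with r = 1 (the gcd) gives the Bezout coefficients s = 4, t = -21.
Result: 688 · (4) + 131 · (-21) = 1.

gcd(688, 131) = 1; s = 4, t = -21 (check: 688·4 + 131·(-21) = 1).


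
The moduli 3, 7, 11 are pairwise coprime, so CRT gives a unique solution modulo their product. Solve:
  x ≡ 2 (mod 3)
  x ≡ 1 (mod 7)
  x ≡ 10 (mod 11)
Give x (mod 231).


Moduli 3, 7, 11 are pairwise coprime; by CRT there is a unique solution modulo M = 3 · 7 · 11 = 231.
Solve pairwise, accumulating the modulus:
  Start with x ≡ 2 (mod 3).
  Combine with x ≡ 1 (mod 7): since gcd(3, 7) = 1, we get a unique residue mod 21.
    Write x = 2 + 3·t and substitute into x ≡ 1 (mod 7): 3·t ≡ 1 − 2 = -1 (mod 7).
    Reduce coefficients mod 7: 3·t ≡ 6 (mod 7).
    The inverse of 3 mod 7 is 5 (since 3·5 = 15 = 2·7 + 1), so t ≡ 5·6 = 30 ≡ 2 (mod 7).
    Then x = 2 + 3·2 = 8, valid modulo lcm(3, 7) = 21: x ≡ 8 (mod 21).
  Combine with x ≡ 10 (mod 11): since gcd(21, 11) = 1, we get a unique residue mod 231.
    Write x = 8 + 21·t and substitute into x ≡ 10 (mod 11): 21·t ≡ 10 − 8 = 2 (mod 11).
    Reduce coefficients mod 11: 10·t ≡ 2 (mod 11).
    The inverse of 10 mod 11 is 10 (since 10·10 = 100 = 9·11 + 1), so t ≡ 10·2 = 20 ≡ 9 (mod 11).
    Then x = 8 + 21·9 = 197, valid modulo lcm(21, 11) = 231: x ≡ 197 (mod 231).
Verify: 197 mod 3 = 2 ✓, 197 mod 7 = 1 ✓, 197 mod 11 = 10 ✓.

x ≡ 197 (mod 231).


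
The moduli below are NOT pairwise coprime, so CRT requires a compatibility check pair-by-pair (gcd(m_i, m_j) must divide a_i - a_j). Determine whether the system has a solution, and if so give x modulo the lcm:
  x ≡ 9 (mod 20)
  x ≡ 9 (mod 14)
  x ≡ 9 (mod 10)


Moduli 20, 14, 10 are not pairwise coprime, so CRT works modulo lcm(m_i) when all pairwise compatibility conditions hold.
Pairwise compatibility: gcd(m_i, m_j) must divide a_i - a_j for every pair.
Merge one congruence at a time:
  Start: x ≡ 9 (mod 20).
  Combine with x ≡ 9 (mod 14): gcd(20, 14) = 2; 9 - 9 = 0, which IS divisible by 2, so compatible.
    Write x = 9 + 20·t and substitute into x ≡ 9 (mod 14): 20·t ≡ 9 − 9 = 0 (mod 14).
    Divide the congruence (and modulus) by g = 2: 10·t ≡ 0 (mod 7).
    Reduce coefficients mod 7: 3·t ≡ 0 (mod 7).
    The inverse of 3 mod 7 is 5 (since 3·5 = 15 = 2·7 + 1), so t ≡ 5·0 = 0 ≡ 0 (mod 7).
    Then x = 9 + 20·0 = 9, valid modulo lcm(20, 14) = 140: x ≡ 9 (mod 140).
  Combine with x ≡ 9 (mod 10): gcd(140, 10) = 10; 9 - 9 = 0, which IS divisible by 10, so compatible.
    Write x = 9 + 140·t and substitute into x ≡ 9 (mod 10): 140·t ≡ 9 − 9 = 0 (mod 10).
    Divide the congruence (and modulus) by g = 10: 14·t ≡ 0 (mod 1).
    Modulo 1 every t works; take t = 0.
    Then x = 9 + 140·0 = 9, valid modulo lcm(140, 10) = 140: x ≡ 9 (mod 140).
Verify: 9 mod 20 = 9, 9 mod 14 = 9, 9 mod 10 = 9.

x ≡ 9 (mod 140).


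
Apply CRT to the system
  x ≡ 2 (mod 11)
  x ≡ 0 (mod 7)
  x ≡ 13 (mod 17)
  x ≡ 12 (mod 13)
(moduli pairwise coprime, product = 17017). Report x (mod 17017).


Product of moduli M = 11 · 7 · 17 · 13 = 17017.
Merge one congruence at a time:
  Start: x ≡ 2 (mod 11).
  Combine with x ≡ 0 (mod 7); new modulus lcm = 77.
    Write x = 2 + 11·t and substitute into x ≡ 0 (mod 7): 11·t ≡ 0 − 2 = -2 (mod 7).
    Reduce coefficients mod 7: 4·t ≡ 5 (mod 7).
    The inverse of 4 mod 7 is 2 (since 4·2 = 8 = 1·7 + 1), so t ≡ 2·5 = 10 ≡ 3 (mod 7).
    Then x = 2 + 11·3 = 35, valid modulo lcm(11, 7) = 77: x ≡ 35 (mod 77).
  Combine with x ≡ 13 (mod 17); new modulus lcm = 1309.
    Write x = 35 + 77·t and substitute into x ≡ 13 (mod 17): 77·t ≡ 13 − 35 = -22 (mod 17).
    Reduce coefficients mod 17: 9·t ≡ 12 (mod 17).
    The inverse of 9 mod 17 is 2 (since 9·2 = 18 = 1·17 + 1), so t ≡ 2·12 = 24 ≡ 7 (mod 17).
    Then x = 35 + 77·7 = 574, valid modulo lcm(77, 17) = 1309: x ≡ 574 (mod 1309).
  Combine with x ≡ 12 (mod 13); new modulus lcm = 17017.
    Write x = 574 + 1309·t and substitute into x ≡ 12 (mod 13): 1309·t ≡ 12 − 574 = -562 (mod 13).
    Reduce coefficients mod 13: 9·t ≡ 10 (mod 13).
    The inverse of 9 mod 13 is 3 (since 9·3 = 27 = 2·13 + 1), so t ≡ 3·10 = 30 ≡ 4 (mod 13).
    Then x = 574 + 1309·4 = 5810, valid modulo lcm(1309, 13) = 17017: x ≡ 5810 (mod 17017).
Verify against each original: 5810 mod 11 = 2, 5810 mod 7 = 0, 5810 mod 17 = 13, 5810 mod 13 = 12.

x ≡ 5810 (mod 17017).


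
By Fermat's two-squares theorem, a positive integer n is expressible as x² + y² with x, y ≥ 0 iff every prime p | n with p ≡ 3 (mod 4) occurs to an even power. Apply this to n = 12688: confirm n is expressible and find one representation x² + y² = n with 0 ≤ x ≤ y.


Step 1: Factor n = 12688 = 2^4 · 13 · 61.
Step 2: Check the mod-4 condition on each prime factor: 2 = 2 (special); 13 ≡ 1 (mod 4), exponent 1; 61 ≡ 1 (mod 4), exponent 1.
All primes ≡ 3 (mod 4) appear to even exponent (or don't appear), so by the two-squares theorem n IS expressible as a sum of two squares.
Step 3: Build a representation. Group n = k² · m with k = 4 and m = 13 · 61 = 793 (a product of primes ≡ 1 (mod 4)); a representation of m scales to one of n via (k·x)² + (k·y)² = k²(x² + y²). Each prime p ≡ 1 (mod 4) is itself a sum of two squares; find a² by testing p − a² for a perfect square:
  13: 13 − 1² = 12, 13 − 2² = 9 = 3² ⇒ 13 = 2² + 3².
  61: 61 − 1² = 60, 61 − 2² = 57, 61 − 3² = 52, 61 − 4² = 45, 61 − 5² = 36 = 6² ⇒ 61 = 5² + 6².
  Combine using the Brahmagupta–Fibonacci identity (a² + b²)(c² + d²) = (ac − bd)² + (ad + bc)² = (ac + bd)² + (ad − bc)²:
  13 · 61 = 793: from (2² + 3²)(5² + 6²), take (2·5 − 3·6, 2·6 + 3·5) = (10 − 18, 12 + 15) = (-8, 27); dropping signs (only squares matter) gives (8, 27); check 8² + 27² = 64 + 729 = 793 ✓.
  Scale by k = 4: (4·8, 4·27) = (32, 108).
Step 4: Order so x ≤ y and verify: 32² + 108² = 1024 + 11664 = 12688 = n. ✓

n = 12688 = 32² + 108² (one valid representation with x ≤ y).


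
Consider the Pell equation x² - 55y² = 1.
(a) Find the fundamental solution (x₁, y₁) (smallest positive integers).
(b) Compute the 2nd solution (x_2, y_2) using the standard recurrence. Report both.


Step 1: Find the fundamental solution (x₁, y₁) of x² - 55y² = 1.
  Expand √55 as a continued fraction. a₀ = ⌊√55⌋ = 7; iterate m_{k+1} = d_k·a_k − m_k, d_{k+1} = (55 − m_{k+1}²)/d_k, a_{k+1} = ⌊(a₀ + m_{k+1})/d_{k+1}⌋ (starting m₀ = 0, d₀ = 1), with convergents p_k = a_k·p_{k-1} + p_{k-2}, q_k = a_k·q_{k-1} + q_{k-2} (p₋₁ = 1, q₋₁ = 0):
  k = 0: a₀ = 7; p₀/q₀ = 7/1; p₀² − 55·q₀² = 49 − 55 = -6.
  k = 1: m = 7, d = 6, a = ⌊(7 + 7)/6⌋ = 2; p/q = (2·7 + 1)/(2·1 + 0) = 15/2; p² − 55·q² = 225 − 220 = 5.
  k = 2: m = 5, d = 5, a = ⌊(7 + 5)/5⌋ = 2; p/q = (2·15 + 7)/(2·2 + 1) = 37/5; p² − 55·q² = 1369 − 1375 = -6.
  k = 3: m = 5, d = 6, a = ⌊(7 + 5)/6⌋ = 2; p/q = (2·37 + 15)/(2·5 + 2) = 89/12; p² − 55·q² = 7921 − 7920 = 1.
  The first convergent with p² − 55·q² = 1 gives the fundamental solution (x₁, y₁) = (89, 12).
Step 2: Apply the recurrence (x_{n+1}, y_{n+1}) = (x₁x_n + 55y₁y_n, x₁y_n + y₁x_n) repeatedly.
  From (x_1, y_1) = (89, 12): x_2 = 89·89 + 55·12·12 = 15841; y_2 = 89·12 + 12·89 = 2136.
Step 3: Verify x_2² - 55·y_2² = 250937281 - 250937280 = 1 (should be 1). ✓

(x_1, y_1) = (89, 12); (x_2, y_2) = (15841, 2136).


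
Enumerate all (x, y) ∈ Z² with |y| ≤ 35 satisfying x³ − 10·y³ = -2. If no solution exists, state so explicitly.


The equation is x³ - 10y³ = -2. For fixed y, x³ = 10·y³ − 2, so a solution requires the RHS to be a perfect cube.
Strategy: iterate y from -35 to 35, compute RHS = 10·y³ − 2, and check whether it is a (positive or negative) perfect cube.
Check small values of y:
  y = 0: RHS = -2 is not a perfect cube.
  y = 1: RHS = 8 = (2)³ ⇒ x = 2 works.
  y = -1: RHS = -12 is not a perfect cube.
  y = 2: RHS = 78 is not a perfect cube.
  y = -2: RHS = -82 is not a perfect cube.
  y = 3: RHS = 268 is not a perfect cube.
  y = -3: RHS = -272 is not a perfect cube.
Continuing the search up to |y| = 35 finds no further solutions beyond those listed.
Collected solutions: (2, 1).

Solutions (with |y| ≤ 35): (2, 1).


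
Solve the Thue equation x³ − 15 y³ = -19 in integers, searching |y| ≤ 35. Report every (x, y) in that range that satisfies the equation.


The equation is x³ - 15y³ = -19. For fixed y, x³ = 15·y³ − 19, so a solution requires the RHS to be a perfect cube.
Strategy: iterate y from -35 to 35, compute RHS = 15·y³ − 19, and check whether it is a (positive or negative) perfect cube.
Check small values of y:
  y = 0: RHS = -19 is not a perfect cube.
  y = 1: RHS = -4 is not a perfect cube.
  y = -1: RHS = -34 is not a perfect cube.
  y = 2: RHS = 101 is not a perfect cube.
  y = -2: RHS = -139 is not a perfect cube.
  y = 3: RHS = 386 is not a perfect cube.
  y = -3: RHS = -424 is not a perfect cube.
Continuing the search up to |y| = 35 finds no solutions either.
No (x, y) in the scanned range satisfies the equation.

No integer solutions with |y| ≤ 35.


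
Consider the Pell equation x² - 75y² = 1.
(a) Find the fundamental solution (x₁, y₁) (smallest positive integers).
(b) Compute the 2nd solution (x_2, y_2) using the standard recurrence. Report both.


Step 1: Find the fundamental solution (x₁, y₁) of x² - 75y² = 1.
  Expand √75 as a continued fraction. a₀ = ⌊√75⌋ = 8; iterate m_{k+1} = d_k·a_k − m_k, d_{k+1} = (75 − m_{k+1}²)/d_k, a_{k+1} = ⌊(a₀ + m_{k+1})/d_{k+1}⌋ (starting m₀ = 0, d₀ = 1), with convergents p_k = a_k·p_{k-1} + p_{k-2}, q_k = a_k·q_{k-1} + q_{k-2} (p₋₁ = 1, q₋₁ = 0):
  k = 0: a₀ = 8; p₀/q₀ = 8/1; p₀² − 75·q₀² = 64 − 75 = -11.
  k = 1: m = 8, d = 11, a = ⌊(8 + 8)/11⌋ = 1; p/q = (1·8 + 1)/(1·1 + 0) = 9/1; p² − 75·q² = 81 − 75 = 6.
  k = 2: m = 3, d = 6, a = ⌊(8 + 3)/6⌋ = 1; p/q = (1·9 + 8)/(1·1 + 1) = 17/2; p² − 75·q² = 289 − 300 = -11.
  k = 3: m = 3, d = 11, a = ⌊(8 + 3)/11⌋ = 1; p/q = (1·17 + 9)/(1·2 + 1) = 26/3; p² − 75·q² = 676 − 675 = 1.
  The first convergent with p² − 75·q² = 1 gives the fundamental solution (x₁, y₁) = (26, 3).
Step 2: Apply the recurrence (x_{n+1}, y_{n+1}) = (x₁x_n + 75y₁y_n, x₁y_n + y₁x_n) repeatedly.
  From (x_1, y_1) = (26, 3): x_2 = 26·26 + 75·3·3 = 1351; y_2 = 26·3 + 3·26 = 156.
Step 3: Verify x_2² - 75·y_2² = 1825201 - 1825200 = 1 (should be 1). ✓

(x_1, y_1) = (26, 3); (x_2, y_2) = (1351, 156).


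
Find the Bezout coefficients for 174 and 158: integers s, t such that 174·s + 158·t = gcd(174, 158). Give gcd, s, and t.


Euclidean algorithm on (174, 158) — divide until remainder is 0:
  174 = 1 · 158 + 16
  158 = 9 · 16 + 14
  16 = 1 · 14 + 2
  14 = 7 · 2 + 0
gcd(174, 158) = 2.
Track Bezout coefficients alongside the remainders: start with r₀ = 174 = a·1 + b·0 (s = 1, t = 0) and r₁ = 158 = a·0 + b·1 (s = 0, t = 1); each new remainder r_{k+1} = r_{k-1} − q_k·r_k inherits s_{k+1} = s_{k-1} − q_k·s_k, t_{k+1} = t_{k-1} − q_k·t_k, so r_k = a·s_k + b·t_k at every step:
  q = 1: r = 16, s = 1 − 1·0 = 1, t = 0 − 1·1 = -1  (check: 174·1 + 158·(-1) = 16)
  q = 9: r = 14, s = 0 − 9·1 = -9, t = 1 − 9·(-1) = 10  (check: 174·(-9) + 158·10 = 14)
  q = 1: r = 2, s = 1 − 1·(-9) = 10, t = -1 − 1·10 = -11  (check: 174·10 + 158·(-11) = 2)
The row with r = 2 (the gcd) gives the Bezout coefficients s = 10, t = -11.
Result: 174 · (10) + 158 · (-11) = 2.

gcd(174, 158) = 2; s = 10, t = -11 (check: 174·10 + 158·(-11) = 2).


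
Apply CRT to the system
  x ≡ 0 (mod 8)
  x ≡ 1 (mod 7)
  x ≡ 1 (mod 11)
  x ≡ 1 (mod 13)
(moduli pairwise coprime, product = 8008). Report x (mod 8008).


Product of moduli M = 8 · 7 · 11 · 13 = 8008.
Merge one congruence at a time:
  Start: x ≡ 0 (mod 8).
  Combine with x ≡ 1 (mod 7); new modulus lcm = 56.
    Write x = 0 + 8·t and substitute into x ≡ 1 (mod 7): 8·t ≡ 1 − 0 = 1 (mod 7).
    Reduce coefficients mod 7: 1·t ≡ 1 (mod 7).
    So t ≡ 1 (mod 7).
    Then x = 0 + 8·1 = 8, valid modulo lcm(8, 7) = 56: x ≡ 8 (mod 56).
  Combine with x ≡ 1 (mod 11); new modulus lcm = 616.
    Write x = 8 + 56·t and substitute into x ≡ 1 (mod 11): 56·t ≡ 1 − 8 = -7 (mod 11).
    Reduce coefficients mod 11: 1·t ≡ 4 (mod 11).
    So t ≡ 4 (mod 11).
    Then x = 8 + 56·4 = 232, valid modulo lcm(56, 11) = 616: x ≡ 232 (mod 616).
  Combine with x ≡ 1 (mod 13); new modulus lcm = 8008.
    Write x = 232 + 616·t and substitute into x ≡ 1 (mod 13): 616·t ≡ 1 − 232 = -231 (mod 13).
    Reduce coefficients mod 13: 5·t ≡ 3 (mod 13).
    The inverse of 5 mod 13 is 8 (since 5·8 = 40 = 3·13 + 1), so t ≡ 8·3 = 24 ≡ 11 (mod 13).
    Then x = 232 + 616·11 = 7008, valid modulo lcm(616, 13) = 8008: x ≡ 7008 (mod 8008).
Verify against each original: 7008 mod 8 = 0, 7008 mod 7 = 1, 7008 mod 11 = 1, 7008 mod 13 = 1.

x ≡ 7008 (mod 8008).


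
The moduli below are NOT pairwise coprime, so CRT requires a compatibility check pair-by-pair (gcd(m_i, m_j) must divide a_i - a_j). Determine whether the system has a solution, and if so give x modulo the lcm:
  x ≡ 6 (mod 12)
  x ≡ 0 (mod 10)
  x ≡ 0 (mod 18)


Moduli 12, 10, 18 are not pairwise coprime, so CRT works modulo lcm(m_i) when all pairwise compatibility conditions hold.
Pairwise compatibility: gcd(m_i, m_j) must divide a_i - a_j for every pair.
Merge one congruence at a time:
  Start: x ≡ 6 (mod 12).
  Combine with x ≡ 0 (mod 10): gcd(12, 10) = 2; 0 - 6 = -6, which IS divisible by 2, so compatible.
    Write x = 6 + 12·t and substitute into x ≡ 0 (mod 10): 12·t ≡ 0 − 6 = -6 (mod 10).
    Divide the congruence (and modulus) by g = 2: 6·t ≡ -3 (mod 5).
    Reduce coefficients mod 5: 1·t ≡ 2 (mod 5).
    So t ≡ 2 (mod 5).
    Then x = 6 + 12·2 = 30, valid modulo lcm(12, 10) = 60: x ≡ 30 (mod 60).
  Combine with x ≡ 0 (mod 18): gcd(60, 18) = 6; 0 - 30 = -30, which IS divisible by 6, so compatible.
    Write x = 30 + 60·t and substitute into x ≡ 0 (mod 18): 60·t ≡ 0 − 30 = -30 (mod 18).
    Divide the congruence (and modulus) by g = 6: 10·t ≡ -5 (mod 3).
    Reduce coefficients mod 3: 1·t ≡ 1 (mod 3).
    So t ≡ 1 (mod 3).
    Then x = 30 + 60·1 = 90, valid modulo lcm(60, 18) = 180: x ≡ 90 (mod 180).
Verify: 90 mod 12 = 6, 90 mod 10 = 0, 90 mod 18 = 0.

x ≡ 90 (mod 180).


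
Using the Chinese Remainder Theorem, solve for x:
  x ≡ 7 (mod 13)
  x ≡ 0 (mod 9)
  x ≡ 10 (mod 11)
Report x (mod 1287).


Moduli 13, 9, 11 are pairwise coprime; by CRT there is a unique solution modulo M = 13 · 9 · 11 = 1287.
Solve pairwise, accumulating the modulus:
  Start with x ≡ 7 (mod 13).
  Combine with x ≡ 0 (mod 9): since gcd(13, 9) = 1, we get a unique residue mod 117.
    Write x = 7 + 13·t and substitute into x ≡ 0 (mod 9): 13·t ≡ 0 − 7 = -7 (mod 9).
    Reduce coefficients mod 9: 4·t ≡ 2 (mod 9).
    The inverse of 4 mod 9 is 7 (since 4·7 = 28 = 3·9 + 1), so t ≡ 7·2 = 14 ≡ 5 (mod 9).
    Then x = 7 + 13·5 = 72, valid modulo lcm(13, 9) = 117: x ≡ 72 (mod 117).
  Combine with x ≡ 10 (mod 11): since gcd(117, 11) = 1, we get a unique residue mod 1287.
    Write x = 72 + 117·t and substitute into x ≡ 10 (mod 11): 117·t ≡ 10 − 72 = -62 (mod 11).
    Reduce coefficients mod 11: 7·t ≡ 4 (mod 11).
    The inverse of 7 mod 11 is 8 (since 7·8 = 56 = 5·11 + 1), so t ≡ 8·4 = 32 ≡ 10 (mod 11).
    Then x = 72 + 117·10 = 1242, valid modulo lcm(117, 11) = 1287: x ≡ 1242 (mod 1287).
Verify: 1242 mod 13 = 7 ✓, 1242 mod 9 = 0 ✓, 1242 mod 11 = 10 ✓.

x ≡ 1242 (mod 1287).


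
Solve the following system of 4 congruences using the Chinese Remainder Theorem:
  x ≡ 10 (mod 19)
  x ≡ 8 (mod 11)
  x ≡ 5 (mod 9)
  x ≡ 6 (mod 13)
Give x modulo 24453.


Product of moduli M = 19 · 11 · 9 · 13 = 24453.
Merge one congruence at a time:
  Start: x ≡ 10 (mod 19).
  Combine with x ≡ 8 (mod 11); new modulus lcm = 209.
    Write x = 10 + 19·t and substitute into x ≡ 8 (mod 11): 19·t ≡ 8 − 10 = -2 (mod 11).
    Reduce coefficients mod 11: 8·t ≡ 9 (mod 11).
    The inverse of 8 mod 11 is 7 (since 8·7 = 56 = 5·11 + 1), so t ≡ 7·9 = 63 ≡ 8 (mod 11).
    Then x = 10 + 19·8 = 162, valid modulo lcm(19, 11) = 209: x ≡ 162 (mod 209).
  Combine with x ≡ 5 (mod 9); new modulus lcm = 1881.
    Write x = 162 + 209·t and substitute into x ≡ 5 (mod 9): 209·t ≡ 5 − 162 = -157 (mod 9).
    Reduce coefficients mod 9: 2·t ≡ 5 (mod 9).
    The inverse of 2 mod 9 is 5 (since 2·5 = 10 = 1·9 + 1), so t ≡ 5·5 = 25 ≡ 7 (mod 9).
    Then x = 162 + 209·7 = 1625, valid modulo lcm(209, 9) = 1881: x ≡ 1625 (mod 1881).
  Combine with x ≡ 6 (mod 13); new modulus lcm = 24453.
    Write x = 1625 + 1881·t and substitute into x ≡ 6 (mod 13): 1881·t ≡ 6 − 1625 = -1619 (mod 13).
    Reduce coefficients mod 13: 9·t ≡ 6 (mod 13).
    The inverse of 9 mod 13 is 3 (since 9·3 = 27 = 2·13 + 1), so t ≡ 3·6 = 18 ≡ 5 (mod 13).
    Then x = 1625 + 1881·5 = 11030, valid modulo lcm(1881, 13) = 24453: x ≡ 11030 (mod 24453).
Verify against each original: 11030 mod 19 = 10, 11030 mod 11 = 8, 11030 mod 9 = 5, 11030 mod 13 = 6.

x ≡ 11030 (mod 24453).


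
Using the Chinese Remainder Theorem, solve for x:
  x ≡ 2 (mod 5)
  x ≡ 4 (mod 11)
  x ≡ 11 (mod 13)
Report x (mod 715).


Moduli 5, 11, 13 are pairwise coprime; by CRT there is a unique solution modulo M = 5 · 11 · 13 = 715.
Solve pairwise, accumulating the modulus:
  Start with x ≡ 2 (mod 5).
  Combine with x ≡ 4 (mod 11): since gcd(5, 11) = 1, we get a unique residue mod 55.
    Write x = 2 + 5·t and substitute into x ≡ 4 (mod 11): 5·t ≡ 4 − 2 = 2 (mod 11).
    The inverse of 5 mod 11 is 9 (since 5·9 = 45 = 4·11 + 1), so t ≡ 9·2 = 18 ≡ 7 (mod 11).
    Then x = 2 + 5·7 = 37, valid modulo lcm(5, 11) = 55: x ≡ 37 (mod 55).
  Combine with x ≡ 11 (mod 13): since gcd(55, 13) = 1, we get a unique residue mod 715.
    Write x = 37 + 55·t and substitute into x ≡ 11 (mod 13): 55·t ≡ 11 − 37 = -26 (mod 13).
    Reduce coefficients mod 13: 3·t ≡ 0 (mod 13).
    The inverse of 3 mod 13 is 9 (since 3·9 = 27 = 2·13 + 1), so t ≡ 9·0 = 0 ≡ 0 (mod 13).
    Then x = 37 + 55·0 = 37, valid modulo lcm(55, 13) = 715: x ≡ 37 (mod 715).
Verify: 37 mod 5 = 2 ✓, 37 mod 11 = 4 ✓, 37 mod 13 = 11 ✓.

x ≡ 37 (mod 715).


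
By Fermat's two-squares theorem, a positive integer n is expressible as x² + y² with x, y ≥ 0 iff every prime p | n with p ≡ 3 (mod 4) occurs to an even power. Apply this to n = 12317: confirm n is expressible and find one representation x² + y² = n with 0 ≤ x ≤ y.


Step 1: Factor n = 12317 = 109 · 113.
Step 2: Check the mod-4 condition on each prime factor: 109 ≡ 1 (mod 4), exponent 1; 113 ≡ 1 (mod 4), exponent 1.
All primes ≡ 3 (mod 4) appear to even exponent (or don't appear), so by the two-squares theorem n IS expressible as a sum of two squares.
Step 3: Build a representation. Here n = 109 · 113 is a product of primes ≡ 1 (mod 4). Each prime p ≡ 1 (mod 4) is itself a sum of two squares; find a² by testing p − a² for a perfect square:
  109: 109 − 1² = 108, 109 − 2² = 105, 109 − 3² = 100 = 10² ⇒ 109 = 3² + 10².
  113: 113 − 1² = 112, 113 − 2² = 109, 113 − 3² = 104, 113 − 4² = 97, 113 − 5² = 88, 113 − 6² = 77, 113 − 7² = 64 = 8² ⇒ 113 = 7² + 8².
  Combine using the Brahmagupta–Fibonacci identity (a² + b²)(c² + d²) = (ac − bd)² + (ad + bc)² = (ac + bd)² + (ad − bc)²:
  109 · 113 = 12317: from (3² + 10²)(7² + 8²), take (3·7 − 10·8, 3·8 + 10·7) = (21 − 80, 24 + 70) = (-59, 94); dropping signs (only squares matter) gives (59, 94); check 59² + 94² = 3481 + 8836 = 12317 ✓.
Step 4: Order so x ≤ y and verify: 59² + 94² = 3481 + 8836 = 12317 = n. ✓

n = 12317 = 59² + 94² (one valid representation with x ≤ y).


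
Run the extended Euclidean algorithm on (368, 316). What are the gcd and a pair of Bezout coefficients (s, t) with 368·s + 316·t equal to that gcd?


Euclidean algorithm on (368, 316) — divide until remainder is 0:
  368 = 1 · 316 + 52
  316 = 6 · 52 + 4
  52 = 13 · 4 + 0
gcd(368, 316) = 4.
Track Bezout coefficients alongside the remainders: start with r₀ = 368 = a·1 + b·0 (s = 1, t = 0) and r₁ = 316 = a·0 + b·1 (s = 0, t = 1); each new remainder r_{k+1} = r_{k-1} − q_k·r_k inherits s_{k+1} = s_{k-1} − q_k·s_k, t_{k+1} = t_{k-1} − q_k·t_k, so r_k = a·s_k + b·t_k at every step:
  q = 1: r = 52, s = 1 − 1·0 = 1, t = 0 − 1·1 = -1  (check: 368·1 + 316·(-1) = 52)
  q = 6: r = 4, s = 0 − 6·1 = -6, t = 1 − 6·(-1) = 7  (check: 368·(-6) + 316·7 = 4)
The row with r = 4 (the gcd) gives the Bezout coefficients s = -6, t = 7.
Result: 368 · (-6) + 316 · (7) = 4.

gcd(368, 316) = 4; s = -6, t = 7 (check: 368·(-6) + 316·7 = 4).


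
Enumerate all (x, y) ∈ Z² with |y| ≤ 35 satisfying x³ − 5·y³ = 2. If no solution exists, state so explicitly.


The equation is x³ - 5y³ = 2. For fixed y, x³ = 5·y³ + 2, so a solution requires the RHS to be a perfect cube.
Strategy: iterate y from -35 to 35, compute RHS = 5·y³ + 2, and check whether it is a (positive or negative) perfect cube.
Check small values of y:
  y = 0: RHS = 2 is not a perfect cube.
  y = 1: RHS = 7 is not a perfect cube.
  y = -1: RHS = -3 is not a perfect cube.
  y = 2: RHS = 42 is not a perfect cube.
  y = -2: RHS = -38 is not a perfect cube.
  y = 3: RHS = 137 is not a perfect cube.
  y = -3: RHS = -133 is not a perfect cube.
Continuing the search up to |y| = 35 finds no solutions either.
No (x, y) in the scanned range satisfies the equation.

No integer solutions with |y| ≤ 35.


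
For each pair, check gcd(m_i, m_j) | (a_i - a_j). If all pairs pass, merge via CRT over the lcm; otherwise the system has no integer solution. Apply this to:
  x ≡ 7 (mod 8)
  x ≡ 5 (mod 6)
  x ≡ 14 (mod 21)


Moduli 8, 6, 21 are not pairwise coprime, so CRT works modulo lcm(m_i) when all pairwise compatibility conditions hold.
Pairwise compatibility: gcd(m_i, m_j) must divide a_i - a_j for every pair.
Merge one congruence at a time:
  Start: x ≡ 7 (mod 8).
  Combine with x ≡ 5 (mod 6): gcd(8, 6) = 2; 5 - 7 = -2, which IS divisible by 2, so compatible.
    Write x = 7 + 8·t and substitute into x ≡ 5 (mod 6): 8·t ≡ 5 − 7 = -2 (mod 6).
    Divide the congruence (and modulus) by g = 2: 4·t ≡ -1 (mod 3).
    Reduce coefficients mod 3: 1·t ≡ 2 (mod 3).
    So t ≡ 2 (mod 3).
    Then x = 7 + 8·2 = 23, valid modulo lcm(8, 6) = 24: x ≡ 23 (mod 24).
  Combine with x ≡ 14 (mod 21): gcd(24, 21) = 3; 14 - 23 = -9, which IS divisible by 3, so compatible.
    Write x = 23 + 24·t and substitute into x ≡ 14 (mod 21): 24·t ≡ 14 − 23 = -9 (mod 21).
    Divide the congruence (and modulus) by g = 3: 8·t ≡ -3 (mod 7).
    Reduce coefficients mod 7: 1·t ≡ 4 (mod 7).
    So t ≡ 4 (mod 7).
    Then x = 23 + 24·4 = 119, valid modulo lcm(24, 21) = 168: x ≡ 119 (mod 168).
Verify: 119 mod 8 = 7, 119 mod 6 = 5, 119 mod 21 = 14.

x ≡ 119 (mod 168).


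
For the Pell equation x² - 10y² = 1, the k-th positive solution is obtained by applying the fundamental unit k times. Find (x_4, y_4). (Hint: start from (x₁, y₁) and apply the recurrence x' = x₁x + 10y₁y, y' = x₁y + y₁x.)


Step 1: Find the fundamental solution (x₁, y₁) of x² - 10y² = 1.
  Expand √10 as a continued fraction. a₀ = ⌊√10⌋ = 3; iterate m_{k+1} = d_k·a_k − m_k, d_{k+1} = (10 − m_{k+1}²)/d_k, a_{k+1} = ⌊(a₀ + m_{k+1})/d_{k+1}⌋ (starting m₀ = 0, d₀ = 1), with convergents p_k = a_k·p_{k-1} + p_{k-2}, q_k = a_k·q_{k-1} + q_{k-2} (p₋₁ = 1, q₋₁ = 0):
  k = 0: a₀ = 3; p₀/q₀ = 3/1; p₀² − 10·q₀² = 9 − 10 = -1.
  k = 1: m = 3, d = 1, a = ⌊(3 + 3)/1⌋ = 6; p/q = (6·3 + 1)/(6·1 + 0) = 19/6; p² − 10·q² = 361 − 360 = 1.
  The first convergent with p² − 10·q² = 1 gives the fundamental solution (x₁, y₁) = (19, 6).
Step 2: Apply the recurrence (x_{n+1}, y_{n+1}) = (x₁x_n + 10y₁y_n, x₁y_n + y₁x_n) repeatedly.
  From (x_1, y_1) = (19, 6): x_2 = 19·19 + 10·6·6 = 721; y_2 = 19·6 + 6·19 = 228.
  From (x_2, y_2) = (721, 228): x_3 = 19·721 + 10·6·228 = 27379; y_3 = 19·228 + 6·721 = 8658.
  From (x_3, y_3) = (27379, 8658): x_4 = 19·27379 + 10·6·8658 = 1039681; y_4 = 19·8658 + 6·27379 = 328776.
Step 3: Verify x_4² - 10·y_4² = 1080936581761 - 1080936581760 = 1 (should be 1). ✓

(x_1, y_1) = (19, 6); (x_4, y_4) = (1039681, 328776).
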